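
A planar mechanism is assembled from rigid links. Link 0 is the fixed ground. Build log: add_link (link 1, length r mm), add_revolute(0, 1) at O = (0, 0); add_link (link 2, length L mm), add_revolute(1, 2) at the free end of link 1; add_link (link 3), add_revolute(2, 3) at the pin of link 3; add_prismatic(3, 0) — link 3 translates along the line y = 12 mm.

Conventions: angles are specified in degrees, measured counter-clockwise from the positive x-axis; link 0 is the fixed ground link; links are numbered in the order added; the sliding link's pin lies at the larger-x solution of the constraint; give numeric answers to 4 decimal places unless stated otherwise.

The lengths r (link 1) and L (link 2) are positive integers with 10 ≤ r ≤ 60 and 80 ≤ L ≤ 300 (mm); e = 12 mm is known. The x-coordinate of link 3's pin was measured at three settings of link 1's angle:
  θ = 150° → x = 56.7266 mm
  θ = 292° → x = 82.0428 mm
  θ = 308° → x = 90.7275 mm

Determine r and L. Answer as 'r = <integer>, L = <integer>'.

constraint per measurement: (x − r cos θ)² + (r sin θ − e)² = L²
subtracting the θ₁ and θ₂ equations cancels the r² and L² terms:
r = (x₁² − x₂²) / (2[(x₁cos θ₁ + e sin θ₁) − (x₂cos θ₂ + e sin θ₂)]) = 28.0000 → r = 28
L² = (x₁ − r cos θ₁)² + (r sin θ₁ − e)² = 6561.0010 → L = 81.0000 → L = 81
check at θ₃=308°: x = 90.7275 (printed 90.7275) ✓

r = 28, L = 81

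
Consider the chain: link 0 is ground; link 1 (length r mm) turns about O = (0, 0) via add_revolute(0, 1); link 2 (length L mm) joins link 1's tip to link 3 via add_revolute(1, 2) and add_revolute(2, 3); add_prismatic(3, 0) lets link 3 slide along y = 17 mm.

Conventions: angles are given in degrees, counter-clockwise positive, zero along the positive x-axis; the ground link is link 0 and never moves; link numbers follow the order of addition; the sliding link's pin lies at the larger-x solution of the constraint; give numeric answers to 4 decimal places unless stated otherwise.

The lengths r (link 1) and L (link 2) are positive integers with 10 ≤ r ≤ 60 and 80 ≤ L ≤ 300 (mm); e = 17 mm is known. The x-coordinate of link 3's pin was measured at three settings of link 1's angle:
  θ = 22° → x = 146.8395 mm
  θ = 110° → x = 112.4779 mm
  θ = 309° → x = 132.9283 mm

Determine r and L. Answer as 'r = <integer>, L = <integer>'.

constraint per measurement: (x − r cos θ)² + (r sin θ − e)² = L²
subtracting the θ₁ and θ₂ equations cancels the r² and L² terms:
r = (x₁² − x₂²) / (2[(x₁cos θ₁ + e sin θ₁) − (x₂cos θ₂ + e sin θ₂)]) = 27.0000 → r = 27
L² = (x₁ − r cos θ₁)² + (r sin θ₁ − e)² = 14884.0004 → L = 122.0000 → L = 122
check at θ₃=309°: x = 132.9283 (printed 132.9283) ✓

r = 27, L = 122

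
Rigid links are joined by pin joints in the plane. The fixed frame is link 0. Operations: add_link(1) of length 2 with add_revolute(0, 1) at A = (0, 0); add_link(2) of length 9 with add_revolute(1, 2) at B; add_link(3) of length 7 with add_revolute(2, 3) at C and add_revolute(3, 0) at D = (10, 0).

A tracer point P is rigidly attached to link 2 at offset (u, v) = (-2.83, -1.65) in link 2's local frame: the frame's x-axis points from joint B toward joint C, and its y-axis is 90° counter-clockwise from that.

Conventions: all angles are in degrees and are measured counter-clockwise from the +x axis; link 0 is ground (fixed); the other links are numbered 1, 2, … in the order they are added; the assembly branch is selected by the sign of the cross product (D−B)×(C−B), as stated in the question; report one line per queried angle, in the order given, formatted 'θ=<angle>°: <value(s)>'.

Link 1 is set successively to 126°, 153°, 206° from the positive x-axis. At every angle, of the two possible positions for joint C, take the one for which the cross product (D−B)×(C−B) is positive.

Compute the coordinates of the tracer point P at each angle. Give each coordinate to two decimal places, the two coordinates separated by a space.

A=(0,0), D=(10.00,0)
θ=126°: B = A + 2.00·(cos126°, sin126°) = (-1.1756, 1.6180)
θ=126°: |BD| = 11.2921
θ=126°: circle(B,9.00) ∩ circle(D,7.00): a=7.0630, h=5.5780
θ=126°:   candidates: C₊=(6.6138,6.1265) cross=62.988; C₋=(5.0152,-4.9145) cross=-62.988
θ=126°:   branch + wants cross > 0 → take C=(6.6138,6.1265) (cross=62.988)
θ=126°: ex = (C−B)/|BC| = (0.8655,0.5009); ey = (-0.5009,0.8655)
θ=126°: P = B + -2.83·ex + -1.65·ey = (-2.7983,-1.2277)
θ=153°: B = A + 2.00·(cos153°, sin153°) = (-1.7820, 0.9080)
θ=153°: |BD| = 11.8169
θ=153°: circle(B,9.00) ∩ circle(D,7.00): a=7.2625, h=5.3157
θ=153°:   candidates: C₊=(5.8674,5.6499) cross=62.815; C₋=(5.0505,-4.9500) cross=-62.815
θ=153°:   branch + wants cross > 0 → take C=(5.8674,5.6499) (cross=62.815)
θ=153°: ex = (C−B)/|BC| = (0.8499,0.5269); ey = (-0.5269,0.8499)
θ=153°: P = B + -2.83·ex + -1.65·ey = (-3.3180,-1.9855)
θ=206°: B = A + 2.00·(cos206°, sin206°) = (-1.7976, -0.8767)
θ=206°: |BD| = 11.8301
θ=206°: circle(B,9.00) ∩ circle(D,7.00): a=7.2675, h=5.3088
θ=206°:   candidates: C₊=(5.0565,4.9560) cross=62.803; C₋=(5.8434,-5.6323) cross=-62.803
θ=206°:   branch + wants cross > 0 → take C=(5.0565,4.9560) (cross=62.803)
θ=206°: ex = (C−B)/|BC| = (0.7616,0.6481); ey = (-0.6481,0.7616)
θ=206°: P = B + -2.83·ex + -1.65·ey = (-2.8835,-3.9674)

θ=126°: -2.80 -1.23
θ=153°: -3.32 -1.99
θ=206°: -2.88 -3.97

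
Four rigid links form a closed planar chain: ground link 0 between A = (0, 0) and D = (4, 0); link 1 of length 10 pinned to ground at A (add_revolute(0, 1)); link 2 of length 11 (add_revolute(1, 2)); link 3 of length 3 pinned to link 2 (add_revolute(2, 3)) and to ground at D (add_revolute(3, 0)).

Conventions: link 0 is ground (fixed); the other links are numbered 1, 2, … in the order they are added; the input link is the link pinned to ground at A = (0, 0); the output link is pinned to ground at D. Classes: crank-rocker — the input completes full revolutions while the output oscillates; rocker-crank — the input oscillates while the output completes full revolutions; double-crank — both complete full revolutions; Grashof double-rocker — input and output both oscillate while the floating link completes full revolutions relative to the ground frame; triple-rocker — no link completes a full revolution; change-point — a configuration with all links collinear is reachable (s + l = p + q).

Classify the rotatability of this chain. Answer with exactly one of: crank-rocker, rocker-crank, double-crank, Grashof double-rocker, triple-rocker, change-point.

lengths: ground=4, input=10, coupler=11, output=3
sorted: s=3 (shortest), l=11 (longest), p+q=14
s + l = 14 vs p + q = 14
s + l = p + q → change-point (collinear configuration reachable)

change-point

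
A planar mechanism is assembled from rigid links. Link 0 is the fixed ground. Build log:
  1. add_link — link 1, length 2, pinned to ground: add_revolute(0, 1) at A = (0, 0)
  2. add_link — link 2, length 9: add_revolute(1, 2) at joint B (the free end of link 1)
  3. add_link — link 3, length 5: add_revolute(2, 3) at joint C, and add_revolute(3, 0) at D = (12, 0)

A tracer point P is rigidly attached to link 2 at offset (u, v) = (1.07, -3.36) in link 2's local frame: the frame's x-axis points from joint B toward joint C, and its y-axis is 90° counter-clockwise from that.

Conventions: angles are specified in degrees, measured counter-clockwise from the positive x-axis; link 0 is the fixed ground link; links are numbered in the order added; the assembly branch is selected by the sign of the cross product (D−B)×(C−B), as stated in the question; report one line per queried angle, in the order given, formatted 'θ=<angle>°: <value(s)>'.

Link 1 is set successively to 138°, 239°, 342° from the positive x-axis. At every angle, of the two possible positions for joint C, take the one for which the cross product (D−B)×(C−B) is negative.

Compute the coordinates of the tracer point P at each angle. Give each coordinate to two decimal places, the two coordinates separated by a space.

A=(0,0), D=(12.00,0)
θ=138°: B = A + 2.00·(cos138°, sin138°) = (-1.4863, 1.3383)
θ=138°: |BD| = 13.5525
θ=138°: circle(B,9.00) ∩ circle(D,5.00): a=8.8423, h=1.6774
θ=138°:   candidates: C₊=(7.4784,2.1343) cross=22.733; C₋=(7.1472,-1.2041) cross=-22.733
θ=138°:   branch - wants cross < 0 → take C=(7.1472,-1.2041) (cross=-22.733)
θ=138°: ex = (C−B)/|BC| = (0.9593,-0.2825); ey = (0.2825,0.9593)
θ=138°: P = B + 1.07·ex + -3.36·ey = (-1.4090,-2.1872)
θ=239°: B = A + 2.00·(cos239°, sin239°) = (-1.0301, -1.7143)
θ=239°: |BD| = 13.1424
θ=239°: circle(B,9.00) ∩ circle(D,5.00): a=8.7017, h=2.2979
θ=239°:   candidates: C₊=(7.2975,1.6990) cross=30.200; C₋=(7.8970,-2.8575) cross=-30.200
θ=239°:   branch - wants cross < 0 → take C=(7.8970,-2.8575) (cross=-30.200)
θ=239°: ex = (C−B)/|BC| = (0.9919,-0.1270); ey = (0.1270,0.9919)
θ=239°: P = B + 1.07·ex + -3.36·ey = (-0.3955,-5.1830)
θ=342°: B = A + 2.00·(cos342°, sin342°) = (1.9021, -0.6180)
θ=342°: |BD| = 10.1168
θ=342°: circle(B,9.00) ∩ circle(D,5.00): a=7.8261, h=4.4444
θ=342°:   candidates: C₊=(9.4421,4.2962) cross=44.963; C₋=(9.9851,-4.5760) cross=-44.963
θ=342°:   branch - wants cross < 0 → take C=(9.9851,-4.5760) (cross=-44.963)
θ=342°: ex = (C−B)/|BC| = (0.8981,-0.4398); ey = (0.4398,0.8981)
θ=342°: P = B + 1.07·ex + -3.36·ey = (1.3854,-4.1062)

θ=138°: -1.41 -2.19
θ=239°: -0.40 -5.18
θ=342°: 1.39 -4.11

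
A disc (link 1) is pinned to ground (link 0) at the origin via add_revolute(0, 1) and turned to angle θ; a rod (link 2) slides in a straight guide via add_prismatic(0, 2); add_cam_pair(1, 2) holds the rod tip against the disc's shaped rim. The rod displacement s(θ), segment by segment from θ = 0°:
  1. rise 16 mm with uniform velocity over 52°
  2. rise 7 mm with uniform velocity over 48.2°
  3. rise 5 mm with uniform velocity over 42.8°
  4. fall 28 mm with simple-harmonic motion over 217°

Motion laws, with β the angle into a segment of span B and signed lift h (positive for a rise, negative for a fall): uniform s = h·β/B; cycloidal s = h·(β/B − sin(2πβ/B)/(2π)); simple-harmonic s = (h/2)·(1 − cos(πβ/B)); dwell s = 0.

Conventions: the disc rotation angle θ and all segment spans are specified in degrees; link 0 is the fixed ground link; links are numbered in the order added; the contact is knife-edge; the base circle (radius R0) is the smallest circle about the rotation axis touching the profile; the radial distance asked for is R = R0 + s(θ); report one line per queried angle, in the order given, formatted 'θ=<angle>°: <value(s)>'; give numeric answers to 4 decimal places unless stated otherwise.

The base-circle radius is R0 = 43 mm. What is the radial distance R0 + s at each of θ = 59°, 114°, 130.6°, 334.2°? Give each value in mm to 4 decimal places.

segment 1 (0° to 52°, uniform, h = 16) is passed completely: s = 0.0000 + (16) = 16.0000
θ = 59° falls in segment 2 (52° to 100.2°, uniform, h = 7): β = 59 − 52 = 7°, B = 48.2°; Δs = 7·7/48.2 = 1.0166; s = 16.0000 + 1.0166 = 17.0166
segment 2 (52° to 100.2°, uniform, h = 7) is passed completely: s = 16.0000 + (7) = 23.0000
θ = 114° falls in segment 3 (100.2° to 143°, uniform, h = 5): β = 114 − 100.2 = 13.8°, B = 42.8°; Δs = 5·13.8/42.8 = 1.6121; s = 23.0000 + 1.6121 = 24.6121
θ = 130.6° falls in segment 3 (100.2° to 143°, uniform, h = 5): β = 130.6 − 100.2 = 30.4°, B = 42.8°; Δs = 5·30.4/42.8 = 3.5514; s = 23.0000 + 3.5514 = 26.5514
segment 3 (100.2° to 143°, uniform, h = 5) is passed completely: s = 23.0000 + (5) = 28.0000
θ = 334.2° falls in segment 4 (143° to 360°, simple-harmonic, h = -28): β = 334.2 − 143 = 191.2°, B = 217°; Δs = -28/2·(1 − cos(π·0.8811)) = -27.0347; s = 28.0000 − 27.0347 = 0.9653
θ=59°: R = R0 + s = 43 + 17.0166 = 60.0166
θ=114°: R = R0 + s = 43 + 24.6121 = 67.6121
θ=130.6°: R = R0 + s = 43 + 26.5514 = 69.5514
θ=334.2°: R = R0 + s = 43 + 0.9653 = 43.9653

θ=59°: 60.0166
θ=114°: 67.6121
θ=130.6°: 69.5514
θ=334.2°: 43.9653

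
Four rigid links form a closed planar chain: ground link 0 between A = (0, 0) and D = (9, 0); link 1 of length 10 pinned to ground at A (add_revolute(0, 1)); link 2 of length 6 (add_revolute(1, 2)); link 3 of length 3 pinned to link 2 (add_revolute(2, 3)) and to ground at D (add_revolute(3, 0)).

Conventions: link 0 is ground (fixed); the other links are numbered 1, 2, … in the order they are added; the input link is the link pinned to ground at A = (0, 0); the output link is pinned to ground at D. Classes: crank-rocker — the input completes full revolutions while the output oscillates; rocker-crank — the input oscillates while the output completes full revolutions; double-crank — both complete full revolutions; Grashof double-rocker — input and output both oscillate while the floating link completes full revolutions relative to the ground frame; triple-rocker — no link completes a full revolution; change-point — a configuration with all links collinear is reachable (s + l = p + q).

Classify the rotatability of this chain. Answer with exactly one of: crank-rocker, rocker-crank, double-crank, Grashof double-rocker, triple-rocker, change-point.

lengths: ground=9, input=10, coupler=6, output=3
sorted: s=3 (shortest), l=10 (longest), p+q=15
s + l = 13 vs p + q = 15
s + l < p + q (Grashof) with shortest = output link → rocker-crank

rocker-crank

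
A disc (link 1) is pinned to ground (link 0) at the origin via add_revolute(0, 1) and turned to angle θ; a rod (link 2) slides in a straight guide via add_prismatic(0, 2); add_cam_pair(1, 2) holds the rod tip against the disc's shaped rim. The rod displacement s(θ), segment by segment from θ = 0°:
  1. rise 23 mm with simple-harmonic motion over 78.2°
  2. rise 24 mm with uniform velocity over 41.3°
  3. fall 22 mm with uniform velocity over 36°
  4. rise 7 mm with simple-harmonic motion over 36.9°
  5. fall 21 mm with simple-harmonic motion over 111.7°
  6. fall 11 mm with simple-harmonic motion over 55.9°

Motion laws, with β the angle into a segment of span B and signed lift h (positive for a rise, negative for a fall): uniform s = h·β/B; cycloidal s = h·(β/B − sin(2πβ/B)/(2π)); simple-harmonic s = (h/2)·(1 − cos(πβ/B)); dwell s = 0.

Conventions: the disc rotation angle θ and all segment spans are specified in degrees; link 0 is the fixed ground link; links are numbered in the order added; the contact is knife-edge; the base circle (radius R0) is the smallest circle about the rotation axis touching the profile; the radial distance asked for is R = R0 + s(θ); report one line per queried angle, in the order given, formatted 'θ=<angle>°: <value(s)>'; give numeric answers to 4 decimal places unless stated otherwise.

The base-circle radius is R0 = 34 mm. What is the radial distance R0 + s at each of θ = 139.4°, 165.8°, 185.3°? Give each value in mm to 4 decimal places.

segment 1 (0° to 78.2°, simple-harmonic, h = 23) is passed completely: s = 0.0000 + (23) = 23.0000
segment 2 (78.2° to 119.5°, uniform, h = 24) is passed completely: s = 23.0000 + (24) = 47.0000
θ = 139.4° falls in segment 3 (119.5° to 155.5°, uniform, h = -22): β = 139.4 − 119.5 = 19.9°, B = 36°; Δs = -22·19.9/36 = -12.1611; s = 47.0000 − 12.1611 = 34.8389
segment 3 (119.5° to 155.5°, uniform, h = -22) is passed completely: s = 47.0000 + (-22) = 25.0000
θ = 165.8° falls in segment 4 (155.5° to 192.4°, simple-harmonic, h = 7): β = 165.8 − 155.5 = 10.3°, B = 36.9°; Δs = 7/2·(1 − cos(π·0.2791)) = 1.2617; s = 25.0000 + 1.2617 = 26.2617
θ = 185.3° falls in segment 4 (155.5° to 192.4°, simple-harmonic, h = 7): β = 185.3 − 155.5 = 29.8°, B = 36.9°; Δs = 7/2·(1 − cos(π·0.8076)) = 6.3798; s = 25.0000 + 6.3798 = 31.3798
θ=139.4°: R = R0 + s = 34 + 34.8389 = 68.8389
θ=165.8°: R = R0 + s = 34 + 26.2617 = 60.2617
θ=185.3°: R = R0 + s = 34 + 31.3798 = 65.3798

θ=139.4°: 68.8389
θ=165.8°: 60.2617
θ=185.3°: 65.3798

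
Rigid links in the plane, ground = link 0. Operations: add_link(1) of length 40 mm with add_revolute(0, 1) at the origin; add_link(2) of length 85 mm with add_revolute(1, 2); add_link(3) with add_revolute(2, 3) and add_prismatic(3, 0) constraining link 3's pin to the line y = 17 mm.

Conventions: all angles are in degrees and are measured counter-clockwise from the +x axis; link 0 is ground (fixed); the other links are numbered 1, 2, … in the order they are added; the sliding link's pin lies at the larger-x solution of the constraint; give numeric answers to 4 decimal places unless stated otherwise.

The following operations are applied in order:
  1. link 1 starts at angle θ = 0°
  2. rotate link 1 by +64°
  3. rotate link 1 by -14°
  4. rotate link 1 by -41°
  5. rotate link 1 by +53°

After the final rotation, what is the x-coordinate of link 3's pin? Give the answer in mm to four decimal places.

geometry: r = 40 mm, L = 85 mm, e = 17 mm; θ starts at 0°
rotate link 1 by +64°: θ ← 0° +64° = 64°
rotate link 1 by -14°: θ ← 64° -14° = 50°
rotate link 1 by -41°: θ ← 50° -41° = 9°
rotate link 1 by +53°: θ ← 9° +53° = 62°
crank pin P = (r cos θ, r sin θ) = (18.778863, 35.317904)
h = r sin θ − e = 35.317904 − 17 = 18.317904
x = r cos θ + √(L² − h²) = 18.778863 + 83.002737 = 101.781600

101.7816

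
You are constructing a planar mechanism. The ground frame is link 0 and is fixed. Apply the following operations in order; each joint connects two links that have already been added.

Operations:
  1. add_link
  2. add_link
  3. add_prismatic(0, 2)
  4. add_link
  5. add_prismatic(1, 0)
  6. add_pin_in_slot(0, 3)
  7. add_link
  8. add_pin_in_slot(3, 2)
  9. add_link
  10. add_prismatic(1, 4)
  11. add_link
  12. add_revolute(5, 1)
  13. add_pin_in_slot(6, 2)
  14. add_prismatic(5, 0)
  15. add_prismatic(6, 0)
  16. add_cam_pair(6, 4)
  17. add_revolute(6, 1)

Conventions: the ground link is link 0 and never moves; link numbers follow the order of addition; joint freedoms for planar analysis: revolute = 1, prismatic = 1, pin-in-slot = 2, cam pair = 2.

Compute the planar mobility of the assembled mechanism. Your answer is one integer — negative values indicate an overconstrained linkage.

link 0 = ground. State L|J1|J2 = 1|0|0
+link1  2|0|0
+link2  3|0|0
P(0,2) f=1→J1  3|1|0
+link3  4|1|0
P(1,0) f=1→J1  4|2|0
PS(0,3) f=2→J2  4|2|1
+link4  5|2|1
PS(3,2) f=2→J2  5|2|2
+link5  6|2|2
P(1,4) f=1→J1  6|3|2
+link6  7|3|2
R(5,1) f=1→J1  7|4|2
PS(6,2) f=2→J2  7|4|3
P(5,0) f=1→J1  7|5|3
P(6,0) f=1→J1  7|6|3
C(6,4) f=2→J2  7|6|4
R(6,1) f=1→J1  7|7|4
M = 3(7−1)−2·7−4 = 18−14−4 = 0

M = 0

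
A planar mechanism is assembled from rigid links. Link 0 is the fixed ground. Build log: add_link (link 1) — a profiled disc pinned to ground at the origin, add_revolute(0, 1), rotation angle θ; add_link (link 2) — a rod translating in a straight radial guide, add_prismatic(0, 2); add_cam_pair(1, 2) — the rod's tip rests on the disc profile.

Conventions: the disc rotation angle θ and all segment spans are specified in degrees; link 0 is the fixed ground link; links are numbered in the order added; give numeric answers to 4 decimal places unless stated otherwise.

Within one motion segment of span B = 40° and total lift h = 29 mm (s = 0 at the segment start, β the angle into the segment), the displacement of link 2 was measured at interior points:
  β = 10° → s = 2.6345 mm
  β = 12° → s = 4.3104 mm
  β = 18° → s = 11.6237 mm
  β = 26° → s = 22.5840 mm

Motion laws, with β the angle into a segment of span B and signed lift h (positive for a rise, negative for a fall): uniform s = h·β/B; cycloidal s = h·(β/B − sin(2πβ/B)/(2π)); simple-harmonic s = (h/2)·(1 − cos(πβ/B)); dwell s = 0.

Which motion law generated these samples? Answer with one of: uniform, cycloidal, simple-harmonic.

candidates at β/B = r: uniform s = h·r (linear in β); cycloidal s = h·(r − sin(2πr)/(2π)); simple-harmonic s = (h/2)(1 − cos(πr))
β=10°: printed 2.6345 | uniform 7.2500, cycloidal 2.6345, simple-harmonic 4.2470
β=12°: printed 4.3104 | uniform 8.7000, cycloidal 4.3104, simple-harmonic 5.9771
β=18°: printed 11.6237 | uniform 13.0500, cycloidal 11.6237, simple-harmonic 12.2317
β=26°: printed 22.5840 | uniform 18.8500, cycloidal 22.5840, simple-harmonic 21.0829
only one law matches every sample → cycloidal

cycloidal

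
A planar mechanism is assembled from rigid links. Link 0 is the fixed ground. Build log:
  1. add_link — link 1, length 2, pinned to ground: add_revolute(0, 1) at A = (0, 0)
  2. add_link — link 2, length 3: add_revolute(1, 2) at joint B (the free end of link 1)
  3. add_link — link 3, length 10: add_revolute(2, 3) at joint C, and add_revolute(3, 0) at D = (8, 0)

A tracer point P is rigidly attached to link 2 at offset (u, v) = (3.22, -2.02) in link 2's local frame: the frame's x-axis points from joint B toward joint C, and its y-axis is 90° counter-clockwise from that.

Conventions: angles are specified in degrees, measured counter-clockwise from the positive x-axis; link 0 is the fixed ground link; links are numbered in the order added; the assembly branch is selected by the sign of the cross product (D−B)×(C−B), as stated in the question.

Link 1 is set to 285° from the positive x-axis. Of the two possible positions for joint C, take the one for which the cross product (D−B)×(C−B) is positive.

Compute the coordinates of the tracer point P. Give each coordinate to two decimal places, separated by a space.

A=(0,0), D=(8.00,0)
B = A + 2.00·(cos285°, sin285°) = (0.5176, -1.9319)
|BD| = 7.7277
circle(B,3.00) ∩ circle(D,10.00): a=-2.0240, h=2.2143
  candidates: C₊=(-1.9957,-0.2938) cross=17.112; C₋=(-0.8886,-4.5819) cross=-17.112
  branch + wants cross > 0 → take C=(-1.9957,-0.2938) (cross=17.112)
ex = (C−B)/|BC| = (-0.8378,0.5460); ey = (-0.5460,-0.8378)
P = B + 3.22·ex + -2.02·ey = (-1.0770,1.5186)

-1.08 1.52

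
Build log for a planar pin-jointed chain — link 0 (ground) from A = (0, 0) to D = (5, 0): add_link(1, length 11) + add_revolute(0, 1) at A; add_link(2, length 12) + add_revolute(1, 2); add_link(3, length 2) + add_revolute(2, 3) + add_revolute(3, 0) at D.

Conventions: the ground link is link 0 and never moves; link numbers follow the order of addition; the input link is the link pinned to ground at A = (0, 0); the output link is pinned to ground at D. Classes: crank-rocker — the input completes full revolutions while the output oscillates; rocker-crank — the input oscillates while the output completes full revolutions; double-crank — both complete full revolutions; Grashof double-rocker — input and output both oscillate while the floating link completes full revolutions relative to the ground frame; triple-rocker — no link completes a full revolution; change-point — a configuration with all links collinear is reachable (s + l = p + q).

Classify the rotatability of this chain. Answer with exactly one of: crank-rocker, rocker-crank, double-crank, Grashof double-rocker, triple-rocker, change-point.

lengths: ground=5, input=11, coupler=12, output=2
sorted: s=2 (shortest), l=12 (longest), p+q=16
s + l = 14 vs p + q = 16
s + l < p + q (Grashof) with shortest = output link → rocker-crank

rocker-crank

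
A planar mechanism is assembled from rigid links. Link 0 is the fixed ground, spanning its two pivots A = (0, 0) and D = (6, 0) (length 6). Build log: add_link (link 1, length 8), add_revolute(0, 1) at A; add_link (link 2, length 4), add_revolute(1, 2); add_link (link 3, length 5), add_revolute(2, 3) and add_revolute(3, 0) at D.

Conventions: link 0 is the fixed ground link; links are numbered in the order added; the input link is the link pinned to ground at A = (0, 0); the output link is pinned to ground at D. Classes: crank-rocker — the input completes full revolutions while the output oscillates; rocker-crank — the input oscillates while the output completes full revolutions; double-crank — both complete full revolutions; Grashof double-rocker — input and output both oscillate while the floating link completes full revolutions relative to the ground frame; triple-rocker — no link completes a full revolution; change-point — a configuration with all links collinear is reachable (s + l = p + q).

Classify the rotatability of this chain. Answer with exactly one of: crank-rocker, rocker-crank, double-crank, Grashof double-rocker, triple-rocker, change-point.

lengths: ground=6, input=8, coupler=4, output=5
sorted: s=4 (shortest), l=8 (longest), p+q=11
s + l = 12 vs p + q = 11
s + l > p + q → non-Grashof → no link fully rotates → triple-rocker

triple-rocker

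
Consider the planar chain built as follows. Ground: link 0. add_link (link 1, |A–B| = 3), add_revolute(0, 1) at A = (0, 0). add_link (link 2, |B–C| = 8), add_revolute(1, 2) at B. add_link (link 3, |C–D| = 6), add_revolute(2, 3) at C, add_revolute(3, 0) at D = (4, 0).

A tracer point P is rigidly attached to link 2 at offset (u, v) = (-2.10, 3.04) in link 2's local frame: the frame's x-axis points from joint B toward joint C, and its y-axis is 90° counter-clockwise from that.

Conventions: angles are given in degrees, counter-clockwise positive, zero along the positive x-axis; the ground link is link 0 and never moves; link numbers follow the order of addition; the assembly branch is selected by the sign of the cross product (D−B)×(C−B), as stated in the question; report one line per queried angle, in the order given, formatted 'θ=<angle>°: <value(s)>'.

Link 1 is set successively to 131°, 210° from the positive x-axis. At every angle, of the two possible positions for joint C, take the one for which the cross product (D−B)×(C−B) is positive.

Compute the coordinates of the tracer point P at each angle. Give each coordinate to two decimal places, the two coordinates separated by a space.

A=(0,0), D=(4.00,0)
θ=131°: B = A + 3.00·(cos131°, sin131°) = (-1.9682, 2.2641)
θ=131°: |BD| = 6.3832
θ=131°: circle(B,8.00) ∩ circle(D,6.00): a=5.3849, h=5.9164
θ=131°:   candidates: C₊=(5.1651,5.8858) cross=37.765; C₋=(0.9680,-5.1776) cross=-37.765
θ=131°:   branch + wants cross > 0 → take C=(5.1651,5.8858) (cross=37.765)
θ=131°: ex = (C−B)/|BC| = (0.8917,0.4527); ey = (-0.4527,0.8917)
θ=131°: P = B + -2.10·ex + 3.04·ey = (-5.2169,4.0241)
θ=210°: B = A + 3.00·(cos210°, sin210°) = (-2.5981, -1.5000)
θ=210°: |BD| = 6.7664
θ=210°: circle(B,8.00) ∩ circle(D,6.00): a=5.4523, h=5.8543
θ=210°:   candidates: C₊=(1.4207,5.4173) cross=39.613; C₋=(4.0163,-6.0000) cross=-39.613
θ=210°:   branch + wants cross > 0 → take C=(1.4207,5.4173) (cross=39.613)
θ=210°: ex = (C−B)/|BC| = (0.5023,0.8647); ey = (-0.8647,0.5023)
θ=210°: P = B + -2.10·ex + 3.04·ey = (-6.2816,-1.7887)

θ=131°: -5.22 4.02
θ=210°: -6.28 -1.79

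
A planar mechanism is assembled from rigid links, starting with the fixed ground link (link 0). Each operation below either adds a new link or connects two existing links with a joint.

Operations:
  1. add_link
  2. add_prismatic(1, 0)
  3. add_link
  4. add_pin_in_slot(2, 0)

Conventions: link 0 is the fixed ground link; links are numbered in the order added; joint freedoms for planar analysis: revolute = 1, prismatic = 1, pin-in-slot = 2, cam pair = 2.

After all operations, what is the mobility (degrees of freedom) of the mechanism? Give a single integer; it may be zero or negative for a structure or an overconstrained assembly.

link 0 = ground. State L|J1|J2 = 1|0|0
+link1  2|0|0
P(1,0) f=1→J1  2|1|0
+link2  3|1|0
PS(2,0) f=2→J2  3|1|1
M = 3(3−1)−2·1−1 = 6−2−1 = 3

M = 3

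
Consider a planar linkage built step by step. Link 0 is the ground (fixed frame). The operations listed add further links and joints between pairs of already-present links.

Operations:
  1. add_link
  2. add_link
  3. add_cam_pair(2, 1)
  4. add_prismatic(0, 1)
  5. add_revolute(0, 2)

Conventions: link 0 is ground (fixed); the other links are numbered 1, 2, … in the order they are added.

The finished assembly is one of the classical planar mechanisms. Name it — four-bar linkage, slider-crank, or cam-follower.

links: 3 (incl. ground); joints: 1 revolute, 1 prismatic, 1 higher (cam) pair, forming one closed loop
3 links, revolute + prismatic + higher pair in one loop → cam-follower

cam-follower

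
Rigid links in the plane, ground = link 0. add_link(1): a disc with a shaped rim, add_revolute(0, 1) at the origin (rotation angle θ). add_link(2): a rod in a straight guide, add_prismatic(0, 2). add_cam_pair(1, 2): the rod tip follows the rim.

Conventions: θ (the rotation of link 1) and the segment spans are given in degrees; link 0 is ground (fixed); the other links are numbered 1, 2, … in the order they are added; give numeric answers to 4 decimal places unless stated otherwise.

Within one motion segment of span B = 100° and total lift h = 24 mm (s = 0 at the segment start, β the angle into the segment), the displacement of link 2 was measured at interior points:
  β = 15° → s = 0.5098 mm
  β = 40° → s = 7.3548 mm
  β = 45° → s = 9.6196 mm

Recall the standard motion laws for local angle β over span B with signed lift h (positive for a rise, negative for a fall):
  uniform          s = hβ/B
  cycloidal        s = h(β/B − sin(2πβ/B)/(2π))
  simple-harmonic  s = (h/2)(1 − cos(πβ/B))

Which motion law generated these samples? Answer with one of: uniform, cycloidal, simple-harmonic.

candidates at β/B = r: uniform s = h·r (linear in β); cycloidal s = h·(r − sin(2πr)/(2π)); simple-harmonic s = (h/2)(1 − cos(πr))
β=15°: printed 0.5098 | uniform 3.6000, cycloidal 0.5098, simple-harmonic 1.3079
β=40°: printed 7.3548 | uniform 9.6000, cycloidal 7.3548, simple-harmonic 8.2918
β=45°: printed 9.6196 | uniform 10.8000, cycloidal 9.6196, simple-harmonic 10.1228
only one law matches every sample → cycloidal

cycloidal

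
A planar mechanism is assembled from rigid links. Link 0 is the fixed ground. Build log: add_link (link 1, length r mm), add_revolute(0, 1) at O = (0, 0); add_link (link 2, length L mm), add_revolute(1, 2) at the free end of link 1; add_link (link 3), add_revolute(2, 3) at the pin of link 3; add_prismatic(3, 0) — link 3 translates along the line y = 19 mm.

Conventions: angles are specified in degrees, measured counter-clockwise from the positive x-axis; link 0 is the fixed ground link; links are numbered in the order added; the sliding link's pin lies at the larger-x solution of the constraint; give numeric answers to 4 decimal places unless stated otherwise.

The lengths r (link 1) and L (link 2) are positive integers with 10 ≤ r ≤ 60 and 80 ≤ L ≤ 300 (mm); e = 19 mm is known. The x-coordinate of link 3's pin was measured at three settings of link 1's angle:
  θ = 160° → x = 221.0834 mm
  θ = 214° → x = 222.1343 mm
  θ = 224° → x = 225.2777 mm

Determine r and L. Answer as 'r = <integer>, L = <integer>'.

constraint per measurement: (x − r cos θ)² + (r sin θ − e)² = L²
subtracting the θ₁ and θ₂ equations cancels the r² and L² terms:
r = (x₁² − x₂²) / (2[(x₁cos θ₁ + e sin θ₁) − (x₂cos θ₂ + e sin θ₂)]) = 35.9968 → r = 36
L² = (x₁ − r cos θ₁)² + (r sin θ₁ − e)² = 65025.0178 → L = 255.0000 → L = 255
check at θ₃=224°: x = 225.2777 (printed 225.2777) ✓

r = 36, L = 255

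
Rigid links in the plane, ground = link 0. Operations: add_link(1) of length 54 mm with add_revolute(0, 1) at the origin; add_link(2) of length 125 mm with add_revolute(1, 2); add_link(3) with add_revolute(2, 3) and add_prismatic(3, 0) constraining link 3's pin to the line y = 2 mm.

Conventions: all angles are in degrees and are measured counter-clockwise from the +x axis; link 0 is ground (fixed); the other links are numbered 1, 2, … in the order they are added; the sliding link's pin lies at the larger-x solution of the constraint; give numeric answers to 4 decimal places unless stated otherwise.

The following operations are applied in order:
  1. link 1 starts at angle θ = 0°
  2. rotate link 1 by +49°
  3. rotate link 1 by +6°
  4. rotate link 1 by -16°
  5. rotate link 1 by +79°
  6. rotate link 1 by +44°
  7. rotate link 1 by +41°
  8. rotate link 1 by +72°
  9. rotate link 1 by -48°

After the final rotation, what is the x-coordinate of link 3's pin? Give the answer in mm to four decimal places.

geometry: r = 54 mm, L = 125 mm, e = 2 mm; θ starts at 0°
rotate link 1 by +49°: θ ← 0° +49° = 49°
rotate link 1 by +6°: θ ← 49° +6° = 55°
rotate link 1 by -16°: θ ← 55° -16° = 39°
rotate link 1 by +79°: θ ← 39° +79° = 118°
rotate link 1 by +44°: θ ← 118° +44° = 162°
rotate link 1 by +41°: θ ← 162° +41° = 203°
rotate link 1 by +72°: θ ← 203° +72° = 275°
rotate link 1 by -48°: θ ← 275° -48° = 227°
crank pin P = (r cos θ, r sin θ) = (-36.827911, -39.493100)
h = r sin θ − e = -39.493100 − 2 = -41.493100
x = r cos θ + √(L² − h²) = -36.827911 + 117.912352 = 81.084440

81.0844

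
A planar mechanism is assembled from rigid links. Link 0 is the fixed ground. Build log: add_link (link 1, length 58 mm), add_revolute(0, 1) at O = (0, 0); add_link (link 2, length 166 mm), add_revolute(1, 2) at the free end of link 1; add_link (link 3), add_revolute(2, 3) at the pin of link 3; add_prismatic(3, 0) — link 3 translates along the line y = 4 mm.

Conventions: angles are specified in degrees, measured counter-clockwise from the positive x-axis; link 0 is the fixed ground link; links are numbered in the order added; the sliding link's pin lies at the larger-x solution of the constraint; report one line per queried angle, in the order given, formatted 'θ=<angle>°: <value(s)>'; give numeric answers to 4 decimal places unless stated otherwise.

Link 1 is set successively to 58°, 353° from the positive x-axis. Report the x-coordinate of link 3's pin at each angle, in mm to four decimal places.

geometry: r = 58 mm, L = 166 mm, e = 4 mm
θ=58°: crank pin P = (r cos θ, r sin θ) = (30.735317, 49.186790)
θ=58°: h = r sin θ − e = 49.186790 − 4 = 45.186790
θ=58°: x = r cos θ + √(L² − h²) = 30.735317 + 159.731506 = 190.466823
θ=353°: crank pin P = (r cos θ, r sin θ) = (57.567677, -7.068422)
θ=353°: h = r sin θ − e = -7.068422 − 4 = -11.068422
θ=353°: x = r cos θ + √(L² − h²) = 57.567677 + 165.630583 = 223.198260

θ=58°: 190.4668
θ=353°: 223.1983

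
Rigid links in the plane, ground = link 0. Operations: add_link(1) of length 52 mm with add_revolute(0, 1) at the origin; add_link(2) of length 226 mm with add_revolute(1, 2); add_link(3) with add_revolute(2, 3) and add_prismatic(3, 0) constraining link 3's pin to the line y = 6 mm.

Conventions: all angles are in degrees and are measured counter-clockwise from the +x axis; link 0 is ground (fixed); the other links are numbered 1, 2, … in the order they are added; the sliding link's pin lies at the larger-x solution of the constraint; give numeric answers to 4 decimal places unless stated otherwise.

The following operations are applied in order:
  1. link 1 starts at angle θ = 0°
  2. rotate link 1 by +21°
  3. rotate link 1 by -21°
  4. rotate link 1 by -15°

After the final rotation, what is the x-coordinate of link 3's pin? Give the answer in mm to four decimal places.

geometry: r = 52 mm, L = 226 mm, e = 6 mm; θ starts at 0°
rotate link 1 by +21°: θ ← 0° +21° = 21°
rotate link 1 by -21°: θ ← 21° -21° = 0°
rotate link 1 by -15°: θ ← 0° -15° = -15°
crank pin P = (r cos θ, r sin θ) = (50.228143, -13.458590)
h = r sin θ − e = -13.458590 − 6 = -19.458590
x = r cos θ + √(L² − h²) = 50.228143 + 225.160750 = 275.388893

275.3889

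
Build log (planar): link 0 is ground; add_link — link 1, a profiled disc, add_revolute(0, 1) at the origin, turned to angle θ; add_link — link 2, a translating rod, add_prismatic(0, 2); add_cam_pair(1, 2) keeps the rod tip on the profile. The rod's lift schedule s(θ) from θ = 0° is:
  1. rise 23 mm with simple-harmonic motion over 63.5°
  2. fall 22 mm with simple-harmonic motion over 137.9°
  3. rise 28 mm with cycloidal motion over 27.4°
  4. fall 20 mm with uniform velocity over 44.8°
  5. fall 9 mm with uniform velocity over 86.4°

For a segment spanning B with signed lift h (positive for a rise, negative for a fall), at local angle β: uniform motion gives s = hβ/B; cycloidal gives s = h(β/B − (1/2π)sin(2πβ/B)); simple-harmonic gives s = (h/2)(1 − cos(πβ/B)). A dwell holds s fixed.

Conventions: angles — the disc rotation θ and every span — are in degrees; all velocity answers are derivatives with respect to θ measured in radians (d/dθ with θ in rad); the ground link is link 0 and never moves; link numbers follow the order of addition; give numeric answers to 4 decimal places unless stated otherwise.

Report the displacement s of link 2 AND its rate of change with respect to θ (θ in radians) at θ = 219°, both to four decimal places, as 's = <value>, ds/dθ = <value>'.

seg 1 [0°–63.5°] simple-harmonic, h=23: full span → s += 23 → s = 23.0000
seg 2 [63.5°–201.4°] simple-harmonic, h=-22: full span → s += -22 → s = 1.0000
seg 3 [201.4°–228.8°] cycloidal, h=28: θ=219° here. β=17.6, B=27.4. 28·(0.6423 − sin(2π·0.6423)/(2π)) = 21.4604 → s = 22.4604
velocity in seg [201.4°–228.8°] (cycloidal), θ in radians: β = 17.6° = 0.3072 rad, B = 27.4° = 0.4782 rad; ds/dθ = (h/B)(1 − cos(2πβ/B)) = (28/0.4782)(1 − cos(2π·0.6423)) = 95.205792 mm/rad

s = 22.4604, ds/dθ = 95.2058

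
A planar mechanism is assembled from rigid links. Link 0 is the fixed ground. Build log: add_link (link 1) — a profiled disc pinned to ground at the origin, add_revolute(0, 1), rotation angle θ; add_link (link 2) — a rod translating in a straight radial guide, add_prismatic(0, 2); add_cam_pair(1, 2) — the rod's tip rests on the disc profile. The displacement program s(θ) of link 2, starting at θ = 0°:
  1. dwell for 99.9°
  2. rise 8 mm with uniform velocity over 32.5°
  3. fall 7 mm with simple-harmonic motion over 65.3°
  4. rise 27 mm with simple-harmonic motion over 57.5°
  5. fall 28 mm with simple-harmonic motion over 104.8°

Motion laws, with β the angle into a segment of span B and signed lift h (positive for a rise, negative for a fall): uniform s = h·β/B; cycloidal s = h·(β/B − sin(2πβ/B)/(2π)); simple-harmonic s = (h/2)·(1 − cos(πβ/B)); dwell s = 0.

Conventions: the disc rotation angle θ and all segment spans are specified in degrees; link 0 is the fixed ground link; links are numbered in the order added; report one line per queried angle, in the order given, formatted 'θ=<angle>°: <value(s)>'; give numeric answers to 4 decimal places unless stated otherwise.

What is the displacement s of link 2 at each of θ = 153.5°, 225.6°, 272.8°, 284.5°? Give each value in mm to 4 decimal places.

seg 1 [0°–99.9°] dwell: s stays 0.0000
seg 2 [99.9°–132.4°] uniform, h=8: full span → s += 8 → s = 8.0000
seg 3 [132.4°–197.7°] simple-harmonic, h=-7: θ=153.5° here. β=21.1, B=65.3. -7/2·(1 − cos(π·0.3231)) = -1.6537 → s = 6.3463
seg 3 [132.4°–197.7°] simple-harmonic, h=-7: full span → s += -7 → s = 1.0000
seg 4 [197.7°–255.2°] simple-harmonic, h=27: θ=225.6° here. β=27.9, B=57.5. 27/2·(1 − cos(π·0.4852)) = 12.8733 → s = 13.8733
seg 4 [197.7°–255.2°] simple-harmonic, h=27: full span → s += 27 → s = 28.0000
seg 5 [255.2°–360°] simple-harmonic, h=-28: θ=272.8° here. β=17.6, B=104.8. -28/2·(1 − cos(π·0.1679)) = -1.9037 → s = 26.0963
seg 5 [255.2°–360°] simple-harmonic, h=-28: θ=284.5° here. β=29.3, B=104.8. -28/2·(1 − cos(π·0.2796)) = -5.0618 → s = 22.9382

θ=153.5°: 6.3463
θ=225.6°: 13.8733
θ=272.8°: 26.0963
θ=284.5°: 22.9382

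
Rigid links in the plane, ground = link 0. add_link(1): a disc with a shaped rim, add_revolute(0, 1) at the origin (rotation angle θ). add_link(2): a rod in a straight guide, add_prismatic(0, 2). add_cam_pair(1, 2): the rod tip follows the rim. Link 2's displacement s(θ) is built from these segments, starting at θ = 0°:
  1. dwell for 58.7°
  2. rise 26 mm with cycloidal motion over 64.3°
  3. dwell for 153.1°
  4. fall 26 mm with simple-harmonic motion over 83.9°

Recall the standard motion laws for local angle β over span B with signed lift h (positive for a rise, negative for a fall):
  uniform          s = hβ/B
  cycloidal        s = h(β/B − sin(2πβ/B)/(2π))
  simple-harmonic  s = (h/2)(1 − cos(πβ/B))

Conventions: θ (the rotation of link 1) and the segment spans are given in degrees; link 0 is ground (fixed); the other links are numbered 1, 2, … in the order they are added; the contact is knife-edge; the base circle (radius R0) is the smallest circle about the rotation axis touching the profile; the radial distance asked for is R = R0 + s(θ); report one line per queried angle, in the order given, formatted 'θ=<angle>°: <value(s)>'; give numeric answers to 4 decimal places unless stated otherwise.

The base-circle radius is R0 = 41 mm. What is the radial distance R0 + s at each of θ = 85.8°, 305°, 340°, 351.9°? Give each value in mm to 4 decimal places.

segment 1 (0° to 58.7°, dwell): s unchanged at 0.0000
θ = 85.8° falls in segment 2 (58.7° to 123°, cycloidal, h = 26): β = 85.8 − 58.7 = 27.1°, B = 64.3°; Δs = 26·(0.4215 − sin(2π·0.4215)/(2π)) = 8.9979; s = 0.0000 + 8.9979 = 8.9979
segment 2 (58.7° to 123°, cycloidal, h = 26) is passed completely: s = 0.0000 + (26) = 26.0000
segment 3 (123° to 276.1°, dwell): s unchanged at 26.0000
θ = 305° falls in segment 4 (276.1° to 360°, simple-harmonic, h = -26): β = 305 − 276.1 = 28.9°, B = 83.9°; Δs = -26/2·(1 − cos(π·0.3445)) = -6.8973; s = 26.0000 − 6.8973 = 19.1027
θ = 340° falls in segment 4 (276.1° to 360°, simple-harmonic, h = -26): β = 340 − 276.1 = 63.9°, B = 83.9°; Δs = -26/2·(1 − cos(π·0.7616)) = -22.5218; s = 26.0000 − 22.5218 = 3.4782
θ = 351.9° falls in segment 4 (276.1° to 360°, simple-harmonic, h = -26): β = 351.9 − 276.1 = 75.8°, B = 83.9°; Δs = -26/2·(1 − cos(π·0.9035)) = -25.4066; s = 26.0000 − 25.4066 = 0.5934
θ=85.8°: R = R0 + s = 41 + 8.9979 = 49.9979
θ=305°: R = R0 + s = 41 + 19.1027 = 60.1027
θ=340°: R = R0 + s = 41 + 3.4782 = 44.4782
θ=351.9°: R = R0 + s = 41 + 0.5934 = 41.5934

θ=85.8°: 49.9979
θ=305°: 60.1027
θ=340°: 44.4782
θ=351.9°: 41.5934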